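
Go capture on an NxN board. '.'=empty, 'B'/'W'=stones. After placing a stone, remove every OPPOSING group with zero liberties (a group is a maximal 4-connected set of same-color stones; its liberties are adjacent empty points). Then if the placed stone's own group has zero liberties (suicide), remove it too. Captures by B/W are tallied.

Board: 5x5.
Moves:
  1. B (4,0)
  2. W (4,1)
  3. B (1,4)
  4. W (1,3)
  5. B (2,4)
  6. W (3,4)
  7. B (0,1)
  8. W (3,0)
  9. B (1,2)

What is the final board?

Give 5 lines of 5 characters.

Move 1: B@(4,0) -> caps B=0 W=0
Move 2: W@(4,1) -> caps B=0 W=0
Move 3: B@(1,4) -> caps B=0 W=0
Move 4: W@(1,3) -> caps B=0 W=0
Move 5: B@(2,4) -> caps B=0 W=0
Move 6: W@(3,4) -> caps B=0 W=0
Move 7: B@(0,1) -> caps B=0 W=0
Move 8: W@(3,0) -> caps B=0 W=1
Move 9: B@(1,2) -> caps B=0 W=1

Answer: .B...
..BWB
....B
W...W
.W...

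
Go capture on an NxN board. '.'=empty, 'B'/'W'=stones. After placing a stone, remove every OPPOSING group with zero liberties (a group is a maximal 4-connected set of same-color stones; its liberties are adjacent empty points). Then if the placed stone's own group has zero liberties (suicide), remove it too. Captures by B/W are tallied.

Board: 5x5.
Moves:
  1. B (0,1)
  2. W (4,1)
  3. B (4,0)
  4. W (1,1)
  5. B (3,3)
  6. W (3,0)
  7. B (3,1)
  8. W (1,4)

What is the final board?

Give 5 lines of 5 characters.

Answer: .B...
.W..W
.....
WB.B.
.W...

Derivation:
Move 1: B@(0,1) -> caps B=0 W=0
Move 2: W@(4,1) -> caps B=0 W=0
Move 3: B@(4,0) -> caps B=0 W=0
Move 4: W@(1,1) -> caps B=0 W=0
Move 5: B@(3,3) -> caps B=0 W=0
Move 6: W@(3,0) -> caps B=0 W=1
Move 7: B@(3,1) -> caps B=0 W=1
Move 8: W@(1,4) -> caps B=0 W=1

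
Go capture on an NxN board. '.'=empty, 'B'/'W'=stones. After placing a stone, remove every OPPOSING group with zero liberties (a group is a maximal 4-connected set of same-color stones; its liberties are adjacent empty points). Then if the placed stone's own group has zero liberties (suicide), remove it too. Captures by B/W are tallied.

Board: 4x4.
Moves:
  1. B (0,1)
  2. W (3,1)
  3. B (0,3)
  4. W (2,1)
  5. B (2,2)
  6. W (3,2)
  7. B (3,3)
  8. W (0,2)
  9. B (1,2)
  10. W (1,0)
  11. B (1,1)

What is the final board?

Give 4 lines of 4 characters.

Move 1: B@(0,1) -> caps B=0 W=0
Move 2: W@(3,1) -> caps B=0 W=0
Move 3: B@(0,3) -> caps B=0 W=0
Move 4: W@(2,1) -> caps B=0 W=0
Move 5: B@(2,2) -> caps B=0 W=0
Move 6: W@(3,2) -> caps B=0 W=0
Move 7: B@(3,3) -> caps B=0 W=0
Move 8: W@(0,2) -> caps B=0 W=0
Move 9: B@(1,2) -> caps B=1 W=0
Move 10: W@(1,0) -> caps B=1 W=0
Move 11: B@(1,1) -> caps B=1 W=0

Answer: .B.B
WBB.
.WB.
.WWB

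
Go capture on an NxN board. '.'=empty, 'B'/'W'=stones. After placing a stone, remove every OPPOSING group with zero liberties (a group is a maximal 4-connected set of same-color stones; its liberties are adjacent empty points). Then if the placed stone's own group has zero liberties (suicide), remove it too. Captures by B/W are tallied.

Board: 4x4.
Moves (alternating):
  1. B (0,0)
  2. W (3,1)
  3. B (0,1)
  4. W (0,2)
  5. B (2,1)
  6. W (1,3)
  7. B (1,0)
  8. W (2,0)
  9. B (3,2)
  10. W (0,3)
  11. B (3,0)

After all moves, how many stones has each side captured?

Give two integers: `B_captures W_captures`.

Move 1: B@(0,0) -> caps B=0 W=0
Move 2: W@(3,1) -> caps B=0 W=0
Move 3: B@(0,1) -> caps B=0 W=0
Move 4: W@(0,2) -> caps B=0 W=0
Move 5: B@(2,1) -> caps B=0 W=0
Move 6: W@(1,3) -> caps B=0 W=0
Move 7: B@(1,0) -> caps B=0 W=0
Move 8: W@(2,0) -> caps B=0 W=0
Move 9: B@(3,2) -> caps B=0 W=0
Move 10: W@(0,3) -> caps B=0 W=0
Move 11: B@(3,0) -> caps B=2 W=0

Answer: 2 0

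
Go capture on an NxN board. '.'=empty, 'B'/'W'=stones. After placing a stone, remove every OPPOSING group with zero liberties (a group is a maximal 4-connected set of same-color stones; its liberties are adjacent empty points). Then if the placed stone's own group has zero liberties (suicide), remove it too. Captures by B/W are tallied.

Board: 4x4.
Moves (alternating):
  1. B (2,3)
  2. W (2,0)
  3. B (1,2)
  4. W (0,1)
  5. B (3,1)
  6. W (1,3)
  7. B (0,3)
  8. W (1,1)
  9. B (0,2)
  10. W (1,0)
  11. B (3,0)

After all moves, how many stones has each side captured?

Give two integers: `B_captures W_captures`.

Answer: 1 0

Derivation:
Move 1: B@(2,3) -> caps B=0 W=0
Move 2: W@(2,0) -> caps B=0 W=0
Move 3: B@(1,2) -> caps B=0 W=0
Move 4: W@(0,1) -> caps B=0 W=0
Move 5: B@(3,1) -> caps B=0 W=0
Move 6: W@(1,3) -> caps B=0 W=0
Move 7: B@(0,3) -> caps B=1 W=0
Move 8: W@(1,1) -> caps B=1 W=0
Move 9: B@(0,2) -> caps B=1 W=0
Move 10: W@(1,0) -> caps B=1 W=0
Move 11: B@(3,0) -> caps B=1 W=0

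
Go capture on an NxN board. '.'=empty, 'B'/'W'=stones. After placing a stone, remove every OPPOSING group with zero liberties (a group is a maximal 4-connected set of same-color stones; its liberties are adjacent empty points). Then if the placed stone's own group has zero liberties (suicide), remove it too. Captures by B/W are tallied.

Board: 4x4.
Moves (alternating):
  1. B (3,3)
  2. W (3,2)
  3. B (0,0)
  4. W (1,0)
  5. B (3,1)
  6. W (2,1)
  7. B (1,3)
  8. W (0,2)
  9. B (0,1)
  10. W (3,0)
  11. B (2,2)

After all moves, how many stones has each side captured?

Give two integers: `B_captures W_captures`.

Move 1: B@(3,3) -> caps B=0 W=0
Move 2: W@(3,2) -> caps B=0 W=0
Move 3: B@(0,0) -> caps B=0 W=0
Move 4: W@(1,0) -> caps B=0 W=0
Move 5: B@(3,1) -> caps B=0 W=0
Move 6: W@(2,1) -> caps B=0 W=0
Move 7: B@(1,3) -> caps B=0 W=0
Move 8: W@(0,2) -> caps B=0 W=0
Move 9: B@(0,1) -> caps B=0 W=0
Move 10: W@(3,0) -> caps B=0 W=1
Move 11: B@(2,2) -> caps B=0 W=1

Answer: 0 1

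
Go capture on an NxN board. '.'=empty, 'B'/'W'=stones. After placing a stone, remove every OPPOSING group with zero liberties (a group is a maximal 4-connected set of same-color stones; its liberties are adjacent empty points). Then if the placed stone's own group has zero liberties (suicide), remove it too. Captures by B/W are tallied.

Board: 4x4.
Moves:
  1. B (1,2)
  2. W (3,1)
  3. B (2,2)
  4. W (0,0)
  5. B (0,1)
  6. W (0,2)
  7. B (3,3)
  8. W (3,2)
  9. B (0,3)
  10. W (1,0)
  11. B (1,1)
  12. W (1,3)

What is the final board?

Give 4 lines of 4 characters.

Move 1: B@(1,2) -> caps B=0 W=0
Move 2: W@(3,1) -> caps B=0 W=0
Move 3: B@(2,2) -> caps B=0 W=0
Move 4: W@(0,0) -> caps B=0 W=0
Move 5: B@(0,1) -> caps B=0 W=0
Move 6: W@(0,2) -> caps B=0 W=0
Move 7: B@(3,3) -> caps B=0 W=0
Move 8: W@(3,2) -> caps B=0 W=0
Move 9: B@(0,3) -> caps B=1 W=0
Move 10: W@(1,0) -> caps B=1 W=0
Move 11: B@(1,1) -> caps B=1 W=0
Move 12: W@(1,3) -> caps B=1 W=0

Answer: WB.B
WBBW
..B.
.WWB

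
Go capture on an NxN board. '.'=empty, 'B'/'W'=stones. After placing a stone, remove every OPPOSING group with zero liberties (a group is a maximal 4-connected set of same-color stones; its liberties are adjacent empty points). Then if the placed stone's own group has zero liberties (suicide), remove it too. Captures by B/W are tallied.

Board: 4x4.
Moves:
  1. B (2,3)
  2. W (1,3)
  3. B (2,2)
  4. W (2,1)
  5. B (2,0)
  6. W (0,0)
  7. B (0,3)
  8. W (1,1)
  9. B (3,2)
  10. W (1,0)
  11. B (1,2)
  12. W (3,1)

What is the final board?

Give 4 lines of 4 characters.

Answer: W..B
WWB.
BWBB
.WB.

Derivation:
Move 1: B@(2,3) -> caps B=0 W=0
Move 2: W@(1,3) -> caps B=0 W=0
Move 3: B@(2,2) -> caps B=0 W=0
Move 4: W@(2,1) -> caps B=0 W=0
Move 5: B@(2,0) -> caps B=0 W=0
Move 6: W@(0,0) -> caps B=0 W=0
Move 7: B@(0,3) -> caps B=0 W=0
Move 8: W@(1,1) -> caps B=0 W=0
Move 9: B@(3,2) -> caps B=0 W=0
Move 10: W@(1,0) -> caps B=0 W=0
Move 11: B@(1,2) -> caps B=1 W=0
Move 12: W@(3,1) -> caps B=1 W=0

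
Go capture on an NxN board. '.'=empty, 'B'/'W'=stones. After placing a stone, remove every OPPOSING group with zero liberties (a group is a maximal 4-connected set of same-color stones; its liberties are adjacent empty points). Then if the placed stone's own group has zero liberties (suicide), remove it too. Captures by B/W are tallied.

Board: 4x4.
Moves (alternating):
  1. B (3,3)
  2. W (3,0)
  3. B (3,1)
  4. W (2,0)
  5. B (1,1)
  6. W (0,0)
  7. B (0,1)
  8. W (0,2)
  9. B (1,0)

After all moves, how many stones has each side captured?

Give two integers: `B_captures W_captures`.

Move 1: B@(3,3) -> caps B=0 W=0
Move 2: W@(3,0) -> caps B=0 W=0
Move 3: B@(3,1) -> caps B=0 W=0
Move 4: W@(2,0) -> caps B=0 W=0
Move 5: B@(1,1) -> caps B=0 W=0
Move 6: W@(0,0) -> caps B=0 W=0
Move 7: B@(0,1) -> caps B=0 W=0
Move 8: W@(0,2) -> caps B=0 W=0
Move 9: B@(1,0) -> caps B=1 W=0

Answer: 1 0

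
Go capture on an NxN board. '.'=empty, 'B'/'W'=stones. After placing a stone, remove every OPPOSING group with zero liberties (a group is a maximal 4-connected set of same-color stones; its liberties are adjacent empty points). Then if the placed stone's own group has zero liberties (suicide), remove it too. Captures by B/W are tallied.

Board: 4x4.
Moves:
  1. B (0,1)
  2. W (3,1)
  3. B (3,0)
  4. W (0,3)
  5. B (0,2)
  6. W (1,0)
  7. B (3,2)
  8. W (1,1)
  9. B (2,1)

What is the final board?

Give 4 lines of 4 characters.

Move 1: B@(0,1) -> caps B=0 W=0
Move 2: W@(3,1) -> caps B=0 W=0
Move 3: B@(3,0) -> caps B=0 W=0
Move 4: W@(0,3) -> caps B=0 W=0
Move 5: B@(0,2) -> caps B=0 W=0
Move 6: W@(1,0) -> caps B=0 W=0
Move 7: B@(3,2) -> caps B=0 W=0
Move 8: W@(1,1) -> caps B=0 W=0
Move 9: B@(2,1) -> caps B=1 W=0

Answer: .BBW
WW..
.B..
B.B.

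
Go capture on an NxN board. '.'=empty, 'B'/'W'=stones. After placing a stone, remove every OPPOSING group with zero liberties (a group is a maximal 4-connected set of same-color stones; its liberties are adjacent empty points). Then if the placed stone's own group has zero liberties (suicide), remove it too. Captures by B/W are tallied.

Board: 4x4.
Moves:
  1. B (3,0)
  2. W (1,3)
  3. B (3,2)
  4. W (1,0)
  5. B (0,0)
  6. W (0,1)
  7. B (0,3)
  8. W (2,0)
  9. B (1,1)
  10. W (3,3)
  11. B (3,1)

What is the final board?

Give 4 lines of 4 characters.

Move 1: B@(3,0) -> caps B=0 W=0
Move 2: W@(1,3) -> caps B=0 W=0
Move 3: B@(3,2) -> caps B=0 W=0
Move 4: W@(1,0) -> caps B=0 W=0
Move 5: B@(0,0) -> caps B=0 W=0
Move 6: W@(0,1) -> caps B=0 W=1
Move 7: B@(0,3) -> caps B=0 W=1
Move 8: W@(2,0) -> caps B=0 W=1
Move 9: B@(1,1) -> caps B=0 W=1
Move 10: W@(3,3) -> caps B=0 W=1
Move 11: B@(3,1) -> caps B=0 W=1

Answer: .W.B
WB.W
W...
BBBW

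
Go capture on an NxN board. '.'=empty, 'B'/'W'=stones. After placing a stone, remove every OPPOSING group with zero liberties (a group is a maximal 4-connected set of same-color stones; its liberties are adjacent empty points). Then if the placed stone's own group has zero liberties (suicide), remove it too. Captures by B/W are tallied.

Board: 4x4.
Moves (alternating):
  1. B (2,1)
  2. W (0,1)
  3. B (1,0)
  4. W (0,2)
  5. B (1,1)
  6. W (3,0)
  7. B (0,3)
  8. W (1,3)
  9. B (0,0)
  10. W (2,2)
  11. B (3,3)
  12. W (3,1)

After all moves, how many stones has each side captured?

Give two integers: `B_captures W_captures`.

Answer: 0 1

Derivation:
Move 1: B@(2,1) -> caps B=0 W=0
Move 2: W@(0,1) -> caps B=0 W=0
Move 3: B@(1,0) -> caps B=0 W=0
Move 4: W@(0,2) -> caps B=0 W=0
Move 5: B@(1,1) -> caps B=0 W=0
Move 6: W@(3,0) -> caps B=0 W=0
Move 7: B@(0,3) -> caps B=0 W=0
Move 8: W@(1,3) -> caps B=0 W=1
Move 9: B@(0,0) -> caps B=0 W=1
Move 10: W@(2,2) -> caps B=0 W=1
Move 11: B@(3,3) -> caps B=0 W=1
Move 12: W@(3,1) -> caps B=0 W=1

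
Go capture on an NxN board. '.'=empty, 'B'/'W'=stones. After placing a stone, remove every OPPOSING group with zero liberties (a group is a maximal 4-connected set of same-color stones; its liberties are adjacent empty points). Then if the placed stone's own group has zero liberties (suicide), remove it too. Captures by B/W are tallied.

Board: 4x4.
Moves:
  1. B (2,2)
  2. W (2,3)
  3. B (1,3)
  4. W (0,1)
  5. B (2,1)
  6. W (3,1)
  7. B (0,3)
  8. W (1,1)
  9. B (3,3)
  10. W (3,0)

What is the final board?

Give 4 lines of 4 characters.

Answer: .W.B
.W.B
.BB.
WW.B

Derivation:
Move 1: B@(2,2) -> caps B=0 W=0
Move 2: W@(2,3) -> caps B=0 W=0
Move 3: B@(1,3) -> caps B=0 W=0
Move 4: W@(0,1) -> caps B=0 W=0
Move 5: B@(2,1) -> caps B=0 W=0
Move 6: W@(3,1) -> caps B=0 W=0
Move 7: B@(0,3) -> caps B=0 W=0
Move 8: W@(1,1) -> caps B=0 W=0
Move 9: B@(3,3) -> caps B=1 W=0
Move 10: W@(3,0) -> caps B=1 W=0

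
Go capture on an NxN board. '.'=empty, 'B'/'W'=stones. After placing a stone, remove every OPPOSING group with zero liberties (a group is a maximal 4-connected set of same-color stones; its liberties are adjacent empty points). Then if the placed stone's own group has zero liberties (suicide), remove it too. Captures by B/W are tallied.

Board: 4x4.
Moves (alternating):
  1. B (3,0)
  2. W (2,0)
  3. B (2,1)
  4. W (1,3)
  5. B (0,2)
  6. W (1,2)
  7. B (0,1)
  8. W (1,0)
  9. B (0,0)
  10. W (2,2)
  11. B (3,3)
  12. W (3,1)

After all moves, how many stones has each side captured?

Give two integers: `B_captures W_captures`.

Move 1: B@(3,0) -> caps B=0 W=0
Move 2: W@(2,0) -> caps B=0 W=0
Move 3: B@(2,1) -> caps B=0 W=0
Move 4: W@(1,3) -> caps B=0 W=0
Move 5: B@(0,2) -> caps B=0 W=0
Move 6: W@(1,2) -> caps B=0 W=0
Move 7: B@(0,1) -> caps B=0 W=0
Move 8: W@(1,0) -> caps B=0 W=0
Move 9: B@(0,0) -> caps B=0 W=0
Move 10: W@(2,2) -> caps B=0 W=0
Move 11: B@(3,3) -> caps B=0 W=0
Move 12: W@(3,1) -> caps B=0 W=1

Answer: 0 1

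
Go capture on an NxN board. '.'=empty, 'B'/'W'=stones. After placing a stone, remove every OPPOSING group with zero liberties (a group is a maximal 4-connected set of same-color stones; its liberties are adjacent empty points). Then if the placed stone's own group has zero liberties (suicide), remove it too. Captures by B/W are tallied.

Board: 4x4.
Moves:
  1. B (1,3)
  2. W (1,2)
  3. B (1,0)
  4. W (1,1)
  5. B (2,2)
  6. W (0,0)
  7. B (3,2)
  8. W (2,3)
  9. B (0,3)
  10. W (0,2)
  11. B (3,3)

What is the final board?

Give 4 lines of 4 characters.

Answer: W.W.
BWW.
..BW
..BB

Derivation:
Move 1: B@(1,3) -> caps B=0 W=0
Move 2: W@(1,2) -> caps B=0 W=0
Move 3: B@(1,0) -> caps B=0 W=0
Move 4: W@(1,1) -> caps B=0 W=0
Move 5: B@(2,2) -> caps B=0 W=0
Move 6: W@(0,0) -> caps B=0 W=0
Move 7: B@(3,2) -> caps B=0 W=0
Move 8: W@(2,3) -> caps B=0 W=0
Move 9: B@(0,3) -> caps B=0 W=0
Move 10: W@(0,2) -> caps B=0 W=2
Move 11: B@(3,3) -> caps B=0 W=2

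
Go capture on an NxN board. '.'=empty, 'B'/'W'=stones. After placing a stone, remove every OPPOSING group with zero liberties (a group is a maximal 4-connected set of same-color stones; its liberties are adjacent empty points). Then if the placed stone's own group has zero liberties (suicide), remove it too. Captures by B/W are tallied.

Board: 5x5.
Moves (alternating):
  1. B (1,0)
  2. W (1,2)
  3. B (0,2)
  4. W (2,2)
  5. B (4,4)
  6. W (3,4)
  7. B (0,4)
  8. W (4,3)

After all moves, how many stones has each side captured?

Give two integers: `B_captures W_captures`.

Answer: 0 1

Derivation:
Move 1: B@(1,0) -> caps B=0 W=0
Move 2: W@(1,2) -> caps B=0 W=0
Move 3: B@(0,2) -> caps B=0 W=0
Move 4: W@(2,2) -> caps B=0 W=0
Move 5: B@(4,4) -> caps B=0 W=0
Move 6: W@(3,4) -> caps B=0 W=0
Move 7: B@(0,4) -> caps B=0 W=0
Move 8: W@(4,3) -> caps B=0 W=1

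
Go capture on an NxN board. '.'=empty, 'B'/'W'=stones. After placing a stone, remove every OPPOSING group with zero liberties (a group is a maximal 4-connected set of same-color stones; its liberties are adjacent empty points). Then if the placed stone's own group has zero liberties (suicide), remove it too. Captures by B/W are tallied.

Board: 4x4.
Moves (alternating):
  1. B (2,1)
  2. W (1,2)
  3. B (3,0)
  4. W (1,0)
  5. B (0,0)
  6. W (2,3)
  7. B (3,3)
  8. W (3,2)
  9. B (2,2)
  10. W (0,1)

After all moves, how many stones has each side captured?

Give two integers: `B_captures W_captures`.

Answer: 0 2

Derivation:
Move 1: B@(2,1) -> caps B=0 W=0
Move 2: W@(1,2) -> caps B=0 W=0
Move 3: B@(3,0) -> caps B=0 W=0
Move 4: W@(1,0) -> caps B=0 W=0
Move 5: B@(0,0) -> caps B=0 W=0
Move 6: W@(2,3) -> caps B=0 W=0
Move 7: B@(3,3) -> caps B=0 W=0
Move 8: W@(3,2) -> caps B=0 W=1
Move 9: B@(2,2) -> caps B=0 W=1
Move 10: W@(0,1) -> caps B=0 W=2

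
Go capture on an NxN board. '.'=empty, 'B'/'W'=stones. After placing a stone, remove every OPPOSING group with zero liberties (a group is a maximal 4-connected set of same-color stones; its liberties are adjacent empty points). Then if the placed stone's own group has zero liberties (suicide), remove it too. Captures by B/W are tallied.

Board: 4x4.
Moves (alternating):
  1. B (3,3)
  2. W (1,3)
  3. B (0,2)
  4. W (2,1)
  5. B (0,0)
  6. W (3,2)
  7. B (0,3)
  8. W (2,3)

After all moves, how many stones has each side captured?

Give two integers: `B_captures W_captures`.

Answer: 0 1

Derivation:
Move 1: B@(3,3) -> caps B=0 W=0
Move 2: W@(1,3) -> caps B=0 W=0
Move 3: B@(0,2) -> caps B=0 W=0
Move 4: W@(2,1) -> caps B=0 W=0
Move 5: B@(0,0) -> caps B=0 W=0
Move 6: W@(3,2) -> caps B=0 W=0
Move 7: B@(0,3) -> caps B=0 W=0
Move 8: W@(2,3) -> caps B=0 W=1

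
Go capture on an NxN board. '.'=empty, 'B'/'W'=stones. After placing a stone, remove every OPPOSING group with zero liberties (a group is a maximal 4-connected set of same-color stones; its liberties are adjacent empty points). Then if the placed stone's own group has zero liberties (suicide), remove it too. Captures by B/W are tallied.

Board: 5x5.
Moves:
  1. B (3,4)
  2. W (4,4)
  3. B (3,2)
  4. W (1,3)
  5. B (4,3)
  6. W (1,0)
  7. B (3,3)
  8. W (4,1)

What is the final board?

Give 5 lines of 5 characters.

Move 1: B@(3,4) -> caps B=0 W=0
Move 2: W@(4,4) -> caps B=0 W=0
Move 3: B@(3,2) -> caps B=0 W=0
Move 4: W@(1,3) -> caps B=0 W=0
Move 5: B@(4,3) -> caps B=1 W=0
Move 6: W@(1,0) -> caps B=1 W=0
Move 7: B@(3,3) -> caps B=1 W=0
Move 8: W@(4,1) -> caps B=1 W=0

Answer: .....
W..W.
.....
..BBB
.W.B.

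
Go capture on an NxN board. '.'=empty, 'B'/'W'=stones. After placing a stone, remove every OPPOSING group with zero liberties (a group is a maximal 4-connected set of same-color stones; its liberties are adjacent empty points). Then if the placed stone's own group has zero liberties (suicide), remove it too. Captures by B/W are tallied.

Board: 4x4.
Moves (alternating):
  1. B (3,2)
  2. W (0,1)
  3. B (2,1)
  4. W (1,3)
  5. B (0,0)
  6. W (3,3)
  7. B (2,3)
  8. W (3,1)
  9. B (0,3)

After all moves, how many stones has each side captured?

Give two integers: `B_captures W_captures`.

Move 1: B@(3,2) -> caps B=0 W=0
Move 2: W@(0,1) -> caps B=0 W=0
Move 3: B@(2,1) -> caps B=0 W=0
Move 4: W@(1,3) -> caps B=0 W=0
Move 5: B@(0,0) -> caps B=0 W=0
Move 6: W@(3,3) -> caps B=0 W=0
Move 7: B@(2,3) -> caps B=1 W=0
Move 8: W@(3,1) -> caps B=1 W=0
Move 9: B@(0,3) -> caps B=1 W=0

Answer: 1 0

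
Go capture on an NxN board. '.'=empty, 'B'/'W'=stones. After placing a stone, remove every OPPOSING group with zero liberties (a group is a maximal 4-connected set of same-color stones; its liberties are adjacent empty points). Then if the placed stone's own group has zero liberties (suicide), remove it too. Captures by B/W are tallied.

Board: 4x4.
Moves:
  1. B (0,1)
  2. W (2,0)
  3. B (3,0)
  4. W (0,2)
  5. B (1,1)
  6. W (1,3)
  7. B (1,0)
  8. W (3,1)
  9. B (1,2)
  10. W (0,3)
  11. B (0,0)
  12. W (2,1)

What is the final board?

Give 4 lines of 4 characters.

Answer: BBWW
BBBW
WW..
.W..

Derivation:
Move 1: B@(0,1) -> caps B=0 W=0
Move 2: W@(2,0) -> caps B=0 W=0
Move 3: B@(3,0) -> caps B=0 W=0
Move 4: W@(0,2) -> caps B=0 W=0
Move 5: B@(1,1) -> caps B=0 W=0
Move 6: W@(1,3) -> caps B=0 W=0
Move 7: B@(1,0) -> caps B=0 W=0
Move 8: W@(3,1) -> caps B=0 W=1
Move 9: B@(1,2) -> caps B=0 W=1
Move 10: W@(0,3) -> caps B=0 W=1
Move 11: B@(0,0) -> caps B=0 W=1
Move 12: W@(2,1) -> caps B=0 W=1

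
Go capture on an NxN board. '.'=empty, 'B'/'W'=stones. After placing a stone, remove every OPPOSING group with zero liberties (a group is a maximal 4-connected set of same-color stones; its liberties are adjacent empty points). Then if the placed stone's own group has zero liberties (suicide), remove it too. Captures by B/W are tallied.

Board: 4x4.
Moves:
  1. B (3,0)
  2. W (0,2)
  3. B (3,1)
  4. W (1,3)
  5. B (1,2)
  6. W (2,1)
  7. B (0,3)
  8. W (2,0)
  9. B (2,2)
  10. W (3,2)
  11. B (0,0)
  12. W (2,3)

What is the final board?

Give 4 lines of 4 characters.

Move 1: B@(3,0) -> caps B=0 W=0
Move 2: W@(0,2) -> caps B=0 W=0
Move 3: B@(3,1) -> caps B=0 W=0
Move 4: W@(1,3) -> caps B=0 W=0
Move 5: B@(1,2) -> caps B=0 W=0
Move 6: W@(2,1) -> caps B=0 W=0
Move 7: B@(0,3) -> caps B=0 W=0
Move 8: W@(2,0) -> caps B=0 W=0
Move 9: B@(2,2) -> caps B=0 W=0
Move 10: W@(3,2) -> caps B=0 W=2
Move 11: B@(0,0) -> caps B=0 W=2
Move 12: W@(2,3) -> caps B=0 W=2

Answer: B.W.
..BW
WWBW
..W.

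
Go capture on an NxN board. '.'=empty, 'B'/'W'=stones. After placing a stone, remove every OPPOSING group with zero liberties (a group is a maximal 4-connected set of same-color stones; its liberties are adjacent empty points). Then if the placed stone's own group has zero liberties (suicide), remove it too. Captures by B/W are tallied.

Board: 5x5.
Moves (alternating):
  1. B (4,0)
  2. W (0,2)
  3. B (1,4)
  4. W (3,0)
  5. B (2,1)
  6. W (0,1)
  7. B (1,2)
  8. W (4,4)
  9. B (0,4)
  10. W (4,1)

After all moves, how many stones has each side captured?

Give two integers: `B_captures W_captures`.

Move 1: B@(4,0) -> caps B=0 W=0
Move 2: W@(0,2) -> caps B=0 W=0
Move 3: B@(1,4) -> caps B=0 W=0
Move 4: W@(3,0) -> caps B=0 W=0
Move 5: B@(2,1) -> caps B=0 W=0
Move 6: W@(0,1) -> caps B=0 W=0
Move 7: B@(1,2) -> caps B=0 W=0
Move 8: W@(4,4) -> caps B=0 W=0
Move 9: B@(0,4) -> caps B=0 W=0
Move 10: W@(4,1) -> caps B=0 W=1

Answer: 0 1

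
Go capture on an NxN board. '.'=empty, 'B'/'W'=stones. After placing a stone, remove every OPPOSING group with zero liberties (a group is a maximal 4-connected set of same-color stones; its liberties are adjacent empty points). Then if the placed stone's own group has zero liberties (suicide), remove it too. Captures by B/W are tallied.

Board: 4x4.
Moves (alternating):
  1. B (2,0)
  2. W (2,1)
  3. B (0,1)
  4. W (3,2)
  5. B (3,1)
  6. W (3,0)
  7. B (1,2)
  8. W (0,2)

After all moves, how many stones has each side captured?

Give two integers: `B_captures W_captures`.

Move 1: B@(2,0) -> caps B=0 W=0
Move 2: W@(2,1) -> caps B=0 W=0
Move 3: B@(0,1) -> caps B=0 W=0
Move 4: W@(3,2) -> caps B=0 W=0
Move 5: B@(3,1) -> caps B=0 W=0
Move 6: W@(3,0) -> caps B=0 W=1
Move 7: B@(1,2) -> caps B=0 W=1
Move 8: W@(0,2) -> caps B=0 W=1

Answer: 0 1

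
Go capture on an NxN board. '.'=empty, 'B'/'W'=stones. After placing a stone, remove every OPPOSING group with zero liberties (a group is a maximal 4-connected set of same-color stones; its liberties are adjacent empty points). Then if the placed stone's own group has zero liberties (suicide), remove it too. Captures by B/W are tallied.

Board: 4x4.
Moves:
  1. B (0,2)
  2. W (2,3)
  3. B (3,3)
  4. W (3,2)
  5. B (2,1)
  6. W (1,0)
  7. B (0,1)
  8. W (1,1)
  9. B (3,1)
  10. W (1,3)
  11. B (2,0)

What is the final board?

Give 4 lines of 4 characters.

Move 1: B@(0,2) -> caps B=0 W=0
Move 2: W@(2,3) -> caps B=0 W=0
Move 3: B@(3,3) -> caps B=0 W=0
Move 4: W@(3,2) -> caps B=0 W=1
Move 5: B@(2,1) -> caps B=0 W=1
Move 6: W@(1,0) -> caps B=0 W=1
Move 7: B@(0,1) -> caps B=0 W=1
Move 8: W@(1,1) -> caps B=0 W=1
Move 9: B@(3,1) -> caps B=0 W=1
Move 10: W@(1,3) -> caps B=0 W=1
Move 11: B@(2,0) -> caps B=0 W=1

Answer: .BB.
WW.W
BB.W
.BW.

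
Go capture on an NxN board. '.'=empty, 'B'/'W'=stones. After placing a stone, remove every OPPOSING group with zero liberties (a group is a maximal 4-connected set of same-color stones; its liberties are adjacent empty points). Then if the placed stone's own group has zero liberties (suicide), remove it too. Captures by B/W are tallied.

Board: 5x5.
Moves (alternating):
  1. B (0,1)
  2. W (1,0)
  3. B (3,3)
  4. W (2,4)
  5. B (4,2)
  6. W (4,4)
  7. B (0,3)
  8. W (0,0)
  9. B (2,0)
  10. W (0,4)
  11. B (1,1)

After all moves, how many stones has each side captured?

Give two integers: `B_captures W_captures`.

Move 1: B@(0,1) -> caps B=0 W=0
Move 2: W@(1,0) -> caps B=0 W=0
Move 3: B@(3,3) -> caps B=0 W=0
Move 4: W@(2,4) -> caps B=0 W=0
Move 5: B@(4,2) -> caps B=0 W=0
Move 6: W@(4,4) -> caps B=0 W=0
Move 7: B@(0,3) -> caps B=0 W=0
Move 8: W@(0,0) -> caps B=0 W=0
Move 9: B@(2,0) -> caps B=0 W=0
Move 10: W@(0,4) -> caps B=0 W=0
Move 11: B@(1,1) -> caps B=2 W=0

Answer: 2 0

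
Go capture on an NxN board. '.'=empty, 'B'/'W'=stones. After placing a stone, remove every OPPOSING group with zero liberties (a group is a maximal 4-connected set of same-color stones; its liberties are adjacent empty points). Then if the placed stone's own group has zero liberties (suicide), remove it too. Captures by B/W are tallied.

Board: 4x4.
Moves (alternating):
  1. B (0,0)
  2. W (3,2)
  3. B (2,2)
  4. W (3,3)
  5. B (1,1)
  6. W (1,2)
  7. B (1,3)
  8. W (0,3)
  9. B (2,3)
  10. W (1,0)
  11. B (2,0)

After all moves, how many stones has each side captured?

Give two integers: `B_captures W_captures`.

Answer: 1 0

Derivation:
Move 1: B@(0,0) -> caps B=0 W=0
Move 2: W@(3,2) -> caps B=0 W=0
Move 3: B@(2,2) -> caps B=0 W=0
Move 4: W@(3,3) -> caps B=0 W=0
Move 5: B@(1,1) -> caps B=0 W=0
Move 6: W@(1,2) -> caps B=0 W=0
Move 7: B@(1,3) -> caps B=0 W=0
Move 8: W@(0,3) -> caps B=0 W=0
Move 9: B@(2,3) -> caps B=0 W=0
Move 10: W@(1,0) -> caps B=0 W=0
Move 11: B@(2,0) -> caps B=1 W=0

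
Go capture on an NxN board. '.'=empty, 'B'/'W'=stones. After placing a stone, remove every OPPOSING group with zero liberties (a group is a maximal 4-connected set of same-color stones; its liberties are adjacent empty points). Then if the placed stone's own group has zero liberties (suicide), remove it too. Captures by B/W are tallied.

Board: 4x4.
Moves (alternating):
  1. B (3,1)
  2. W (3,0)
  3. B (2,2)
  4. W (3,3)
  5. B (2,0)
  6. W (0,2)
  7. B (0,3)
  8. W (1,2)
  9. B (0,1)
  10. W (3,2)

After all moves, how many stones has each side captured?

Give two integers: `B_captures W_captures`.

Answer: 1 0

Derivation:
Move 1: B@(3,1) -> caps B=0 W=0
Move 2: W@(3,0) -> caps B=0 W=0
Move 3: B@(2,2) -> caps B=0 W=0
Move 4: W@(3,3) -> caps B=0 W=0
Move 5: B@(2,0) -> caps B=1 W=0
Move 6: W@(0,2) -> caps B=1 W=0
Move 7: B@(0,3) -> caps B=1 W=0
Move 8: W@(1,2) -> caps B=1 W=0
Move 9: B@(0,1) -> caps B=1 W=0
Move 10: W@(3,2) -> caps B=1 W=0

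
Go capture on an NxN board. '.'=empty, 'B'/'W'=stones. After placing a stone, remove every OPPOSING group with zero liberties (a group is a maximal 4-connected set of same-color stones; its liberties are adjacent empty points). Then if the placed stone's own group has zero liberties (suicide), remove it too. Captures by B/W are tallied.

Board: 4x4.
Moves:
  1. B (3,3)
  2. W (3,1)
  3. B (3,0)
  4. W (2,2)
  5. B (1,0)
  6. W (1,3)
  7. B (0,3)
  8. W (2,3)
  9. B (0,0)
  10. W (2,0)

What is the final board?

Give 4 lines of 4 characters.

Move 1: B@(3,3) -> caps B=0 W=0
Move 2: W@(3,1) -> caps B=0 W=0
Move 3: B@(3,0) -> caps B=0 W=0
Move 4: W@(2,2) -> caps B=0 W=0
Move 5: B@(1,0) -> caps B=0 W=0
Move 6: W@(1,3) -> caps B=0 W=0
Move 7: B@(0,3) -> caps B=0 W=0
Move 8: W@(2,3) -> caps B=0 W=0
Move 9: B@(0,0) -> caps B=0 W=0
Move 10: W@(2,0) -> caps B=0 W=1

Answer: B..B
B..W
W.WW
.W.B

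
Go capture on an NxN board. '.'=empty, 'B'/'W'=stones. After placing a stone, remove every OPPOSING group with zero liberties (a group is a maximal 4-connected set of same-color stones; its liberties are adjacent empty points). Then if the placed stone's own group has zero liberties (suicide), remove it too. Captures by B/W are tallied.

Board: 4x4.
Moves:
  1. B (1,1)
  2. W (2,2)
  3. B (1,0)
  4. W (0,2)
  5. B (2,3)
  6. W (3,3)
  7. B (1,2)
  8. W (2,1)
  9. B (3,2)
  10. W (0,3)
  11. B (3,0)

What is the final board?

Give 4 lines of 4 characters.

Answer: ..WW
BBB.
.WWB
B.B.

Derivation:
Move 1: B@(1,1) -> caps B=0 W=0
Move 2: W@(2,2) -> caps B=0 W=0
Move 3: B@(1,0) -> caps B=0 W=0
Move 4: W@(0,2) -> caps B=0 W=0
Move 5: B@(2,3) -> caps B=0 W=0
Move 6: W@(3,3) -> caps B=0 W=0
Move 7: B@(1,2) -> caps B=0 W=0
Move 8: W@(2,1) -> caps B=0 W=0
Move 9: B@(3,2) -> caps B=1 W=0
Move 10: W@(0,3) -> caps B=1 W=0
Move 11: B@(3,0) -> caps B=1 W=0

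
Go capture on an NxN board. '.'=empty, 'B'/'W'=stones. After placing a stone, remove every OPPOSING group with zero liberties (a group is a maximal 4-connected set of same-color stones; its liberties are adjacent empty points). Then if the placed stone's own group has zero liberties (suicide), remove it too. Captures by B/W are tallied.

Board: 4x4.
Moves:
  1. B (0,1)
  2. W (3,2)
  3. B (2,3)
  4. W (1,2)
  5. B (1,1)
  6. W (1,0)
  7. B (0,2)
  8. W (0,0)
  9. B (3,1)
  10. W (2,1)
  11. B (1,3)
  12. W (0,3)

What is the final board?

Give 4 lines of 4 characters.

Move 1: B@(0,1) -> caps B=0 W=0
Move 2: W@(3,2) -> caps B=0 W=0
Move 3: B@(2,3) -> caps B=0 W=0
Move 4: W@(1,2) -> caps B=0 W=0
Move 5: B@(1,1) -> caps B=0 W=0
Move 6: W@(1,0) -> caps B=0 W=0
Move 7: B@(0,2) -> caps B=0 W=0
Move 8: W@(0,0) -> caps B=0 W=0
Move 9: B@(3,1) -> caps B=0 W=0
Move 10: W@(2,1) -> caps B=0 W=0
Move 11: B@(1,3) -> caps B=0 W=0
Move 12: W@(0,3) -> caps B=0 W=3

Answer: W..W
W.WB
.W.B
.BW.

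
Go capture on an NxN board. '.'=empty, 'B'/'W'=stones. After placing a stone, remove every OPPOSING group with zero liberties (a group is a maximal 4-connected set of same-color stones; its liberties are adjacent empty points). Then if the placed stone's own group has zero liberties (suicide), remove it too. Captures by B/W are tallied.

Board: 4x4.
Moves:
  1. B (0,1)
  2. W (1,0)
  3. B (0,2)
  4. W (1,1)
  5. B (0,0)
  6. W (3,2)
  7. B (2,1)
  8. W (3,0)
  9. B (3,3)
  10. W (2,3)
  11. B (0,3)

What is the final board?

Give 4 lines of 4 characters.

Move 1: B@(0,1) -> caps B=0 W=0
Move 2: W@(1,0) -> caps B=0 W=0
Move 3: B@(0,2) -> caps B=0 W=0
Move 4: W@(1,1) -> caps B=0 W=0
Move 5: B@(0,0) -> caps B=0 W=0
Move 6: W@(3,2) -> caps B=0 W=0
Move 7: B@(2,1) -> caps B=0 W=0
Move 8: W@(3,0) -> caps B=0 W=0
Move 9: B@(3,3) -> caps B=0 W=0
Move 10: W@(2,3) -> caps B=0 W=1
Move 11: B@(0,3) -> caps B=0 W=1

Answer: BBBB
WW..
.B.W
W.W.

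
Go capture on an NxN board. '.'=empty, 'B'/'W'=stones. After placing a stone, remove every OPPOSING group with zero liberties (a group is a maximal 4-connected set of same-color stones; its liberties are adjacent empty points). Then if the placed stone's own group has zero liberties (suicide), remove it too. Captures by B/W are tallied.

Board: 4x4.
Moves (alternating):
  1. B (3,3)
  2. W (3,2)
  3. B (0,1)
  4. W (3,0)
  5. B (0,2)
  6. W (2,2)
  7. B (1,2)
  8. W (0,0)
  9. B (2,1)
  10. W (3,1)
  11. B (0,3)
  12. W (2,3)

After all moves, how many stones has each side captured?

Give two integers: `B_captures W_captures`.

Move 1: B@(3,3) -> caps B=0 W=0
Move 2: W@(3,2) -> caps B=0 W=0
Move 3: B@(0,1) -> caps B=0 W=0
Move 4: W@(3,0) -> caps B=0 W=0
Move 5: B@(0,2) -> caps B=0 W=0
Move 6: W@(2,2) -> caps B=0 W=0
Move 7: B@(1,2) -> caps B=0 W=0
Move 8: W@(0,0) -> caps B=0 W=0
Move 9: B@(2,1) -> caps B=0 W=0
Move 10: W@(3,1) -> caps B=0 W=0
Move 11: B@(0,3) -> caps B=0 W=0
Move 12: W@(2,3) -> caps B=0 W=1

Answer: 0 1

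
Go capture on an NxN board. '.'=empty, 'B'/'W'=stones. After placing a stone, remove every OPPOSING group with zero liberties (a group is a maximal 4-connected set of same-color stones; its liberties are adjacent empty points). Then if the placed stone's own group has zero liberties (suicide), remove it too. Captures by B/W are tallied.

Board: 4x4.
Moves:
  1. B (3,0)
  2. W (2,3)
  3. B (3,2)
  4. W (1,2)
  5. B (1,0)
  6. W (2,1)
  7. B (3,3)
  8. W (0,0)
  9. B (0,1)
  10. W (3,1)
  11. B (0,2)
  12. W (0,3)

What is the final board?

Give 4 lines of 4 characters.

Move 1: B@(3,0) -> caps B=0 W=0
Move 2: W@(2,3) -> caps B=0 W=0
Move 3: B@(3,2) -> caps B=0 W=0
Move 4: W@(1,2) -> caps B=0 W=0
Move 5: B@(1,0) -> caps B=0 W=0
Move 6: W@(2,1) -> caps B=0 W=0
Move 7: B@(3,3) -> caps B=0 W=0
Move 8: W@(0,0) -> caps B=0 W=0
Move 9: B@(0,1) -> caps B=1 W=0
Move 10: W@(3,1) -> caps B=1 W=0
Move 11: B@(0,2) -> caps B=1 W=0
Move 12: W@(0,3) -> caps B=1 W=0

Answer: .BBW
B.W.
.W.W
BWBB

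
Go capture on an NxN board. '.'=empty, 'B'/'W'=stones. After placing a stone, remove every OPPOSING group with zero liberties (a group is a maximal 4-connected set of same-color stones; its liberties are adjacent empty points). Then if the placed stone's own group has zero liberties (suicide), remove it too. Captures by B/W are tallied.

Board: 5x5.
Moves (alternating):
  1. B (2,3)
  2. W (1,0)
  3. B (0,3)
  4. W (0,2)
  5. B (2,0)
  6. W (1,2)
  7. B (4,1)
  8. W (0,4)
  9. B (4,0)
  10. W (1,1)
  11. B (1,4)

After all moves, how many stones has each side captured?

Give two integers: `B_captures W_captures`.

Answer: 1 0

Derivation:
Move 1: B@(2,3) -> caps B=0 W=0
Move 2: W@(1,0) -> caps B=0 W=0
Move 3: B@(0,3) -> caps B=0 W=0
Move 4: W@(0,2) -> caps B=0 W=0
Move 5: B@(2,0) -> caps B=0 W=0
Move 6: W@(1,2) -> caps B=0 W=0
Move 7: B@(4,1) -> caps B=0 W=0
Move 8: W@(0,4) -> caps B=0 W=0
Move 9: B@(4,0) -> caps B=0 W=0
Move 10: W@(1,1) -> caps B=0 W=0
Move 11: B@(1,4) -> caps B=1 W=0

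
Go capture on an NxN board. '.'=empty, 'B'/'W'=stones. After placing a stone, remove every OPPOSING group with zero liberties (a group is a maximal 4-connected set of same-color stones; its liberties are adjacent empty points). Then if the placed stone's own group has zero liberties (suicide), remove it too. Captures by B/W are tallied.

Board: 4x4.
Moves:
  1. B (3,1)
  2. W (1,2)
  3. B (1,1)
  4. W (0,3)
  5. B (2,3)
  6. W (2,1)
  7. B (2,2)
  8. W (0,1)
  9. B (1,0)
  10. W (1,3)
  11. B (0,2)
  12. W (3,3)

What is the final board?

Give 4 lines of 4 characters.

Answer: .WB.
BB..
.WBB
.B.W

Derivation:
Move 1: B@(3,1) -> caps B=0 W=0
Move 2: W@(1,2) -> caps B=0 W=0
Move 3: B@(1,1) -> caps B=0 W=0
Move 4: W@(0,3) -> caps B=0 W=0
Move 5: B@(2,3) -> caps B=0 W=0
Move 6: W@(2,1) -> caps B=0 W=0
Move 7: B@(2,2) -> caps B=0 W=0
Move 8: W@(0,1) -> caps B=0 W=0
Move 9: B@(1,0) -> caps B=0 W=0
Move 10: W@(1,3) -> caps B=0 W=0
Move 11: B@(0,2) -> caps B=3 W=0
Move 12: W@(3,3) -> caps B=3 W=0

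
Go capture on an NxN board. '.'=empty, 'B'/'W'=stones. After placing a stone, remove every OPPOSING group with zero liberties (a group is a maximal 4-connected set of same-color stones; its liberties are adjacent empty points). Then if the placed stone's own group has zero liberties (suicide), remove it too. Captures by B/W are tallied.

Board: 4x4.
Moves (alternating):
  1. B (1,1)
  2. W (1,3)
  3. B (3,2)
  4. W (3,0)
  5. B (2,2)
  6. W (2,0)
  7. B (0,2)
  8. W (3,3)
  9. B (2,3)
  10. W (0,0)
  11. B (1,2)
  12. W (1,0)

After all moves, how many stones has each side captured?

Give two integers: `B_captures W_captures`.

Move 1: B@(1,1) -> caps B=0 W=0
Move 2: W@(1,3) -> caps B=0 W=0
Move 3: B@(3,2) -> caps B=0 W=0
Move 4: W@(3,0) -> caps B=0 W=0
Move 5: B@(2,2) -> caps B=0 W=0
Move 6: W@(2,0) -> caps B=0 W=0
Move 7: B@(0,2) -> caps B=0 W=0
Move 8: W@(3,3) -> caps B=0 W=0
Move 9: B@(2,3) -> caps B=1 W=0
Move 10: W@(0,0) -> caps B=1 W=0
Move 11: B@(1,2) -> caps B=1 W=0
Move 12: W@(1,0) -> caps B=1 W=0

Answer: 1 0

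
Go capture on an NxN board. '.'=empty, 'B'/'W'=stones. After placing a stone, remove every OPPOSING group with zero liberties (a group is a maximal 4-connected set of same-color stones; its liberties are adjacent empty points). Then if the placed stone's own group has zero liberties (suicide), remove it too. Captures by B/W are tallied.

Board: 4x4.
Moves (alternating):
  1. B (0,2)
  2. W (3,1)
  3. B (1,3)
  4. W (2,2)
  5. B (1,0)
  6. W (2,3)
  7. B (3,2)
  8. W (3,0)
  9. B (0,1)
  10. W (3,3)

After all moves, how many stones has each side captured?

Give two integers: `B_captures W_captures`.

Move 1: B@(0,2) -> caps B=0 W=0
Move 2: W@(3,1) -> caps B=0 W=0
Move 3: B@(1,3) -> caps B=0 W=0
Move 4: W@(2,2) -> caps B=0 W=0
Move 5: B@(1,0) -> caps B=0 W=0
Move 6: W@(2,3) -> caps B=0 W=0
Move 7: B@(3,2) -> caps B=0 W=0
Move 8: W@(3,0) -> caps B=0 W=0
Move 9: B@(0,1) -> caps B=0 W=0
Move 10: W@(3,3) -> caps B=0 W=1

Answer: 0 1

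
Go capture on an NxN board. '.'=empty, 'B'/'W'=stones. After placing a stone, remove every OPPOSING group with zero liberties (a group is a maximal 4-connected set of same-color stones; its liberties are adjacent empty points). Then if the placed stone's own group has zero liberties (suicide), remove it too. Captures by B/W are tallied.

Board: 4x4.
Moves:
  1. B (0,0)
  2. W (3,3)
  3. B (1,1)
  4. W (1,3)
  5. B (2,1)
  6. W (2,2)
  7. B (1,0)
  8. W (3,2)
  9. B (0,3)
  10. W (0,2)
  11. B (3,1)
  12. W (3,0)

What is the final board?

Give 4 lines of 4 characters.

Move 1: B@(0,0) -> caps B=0 W=0
Move 2: W@(3,3) -> caps B=0 W=0
Move 3: B@(1,1) -> caps B=0 W=0
Move 4: W@(1,3) -> caps B=0 W=0
Move 5: B@(2,1) -> caps B=0 W=0
Move 6: W@(2,2) -> caps B=0 W=0
Move 7: B@(1,0) -> caps B=0 W=0
Move 8: W@(3,2) -> caps B=0 W=0
Move 9: B@(0,3) -> caps B=0 W=0
Move 10: W@(0,2) -> caps B=0 W=1
Move 11: B@(3,1) -> caps B=0 W=1
Move 12: W@(3,0) -> caps B=0 W=1

Answer: B.W.
BB.W
.BW.
WBWW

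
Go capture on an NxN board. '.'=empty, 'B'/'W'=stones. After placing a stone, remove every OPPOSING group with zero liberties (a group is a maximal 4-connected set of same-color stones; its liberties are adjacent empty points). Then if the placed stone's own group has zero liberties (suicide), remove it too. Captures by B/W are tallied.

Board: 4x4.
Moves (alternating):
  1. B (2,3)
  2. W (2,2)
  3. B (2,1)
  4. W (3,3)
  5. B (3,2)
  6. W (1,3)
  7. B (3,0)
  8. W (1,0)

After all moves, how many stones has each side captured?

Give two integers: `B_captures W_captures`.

Move 1: B@(2,3) -> caps B=0 W=0
Move 2: W@(2,2) -> caps B=0 W=0
Move 3: B@(2,1) -> caps B=0 W=0
Move 4: W@(3,3) -> caps B=0 W=0
Move 5: B@(3,2) -> caps B=1 W=0
Move 6: W@(1,3) -> caps B=1 W=0
Move 7: B@(3,0) -> caps B=1 W=0
Move 8: W@(1,0) -> caps B=1 W=0

Answer: 1 0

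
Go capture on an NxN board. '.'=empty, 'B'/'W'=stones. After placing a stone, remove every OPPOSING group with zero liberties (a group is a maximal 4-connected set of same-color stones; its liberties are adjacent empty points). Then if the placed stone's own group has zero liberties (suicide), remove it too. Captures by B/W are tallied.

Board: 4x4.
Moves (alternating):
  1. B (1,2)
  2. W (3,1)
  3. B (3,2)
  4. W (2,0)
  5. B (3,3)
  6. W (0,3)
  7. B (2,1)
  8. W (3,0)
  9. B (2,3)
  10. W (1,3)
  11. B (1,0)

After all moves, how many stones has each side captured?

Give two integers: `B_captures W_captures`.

Move 1: B@(1,2) -> caps B=0 W=0
Move 2: W@(3,1) -> caps B=0 W=0
Move 3: B@(3,2) -> caps B=0 W=0
Move 4: W@(2,0) -> caps B=0 W=0
Move 5: B@(3,3) -> caps B=0 W=0
Move 6: W@(0,3) -> caps B=0 W=0
Move 7: B@(2,1) -> caps B=0 W=0
Move 8: W@(3,0) -> caps B=0 W=0
Move 9: B@(2,3) -> caps B=0 W=0
Move 10: W@(1,3) -> caps B=0 W=0
Move 11: B@(1,0) -> caps B=3 W=0

Answer: 3 0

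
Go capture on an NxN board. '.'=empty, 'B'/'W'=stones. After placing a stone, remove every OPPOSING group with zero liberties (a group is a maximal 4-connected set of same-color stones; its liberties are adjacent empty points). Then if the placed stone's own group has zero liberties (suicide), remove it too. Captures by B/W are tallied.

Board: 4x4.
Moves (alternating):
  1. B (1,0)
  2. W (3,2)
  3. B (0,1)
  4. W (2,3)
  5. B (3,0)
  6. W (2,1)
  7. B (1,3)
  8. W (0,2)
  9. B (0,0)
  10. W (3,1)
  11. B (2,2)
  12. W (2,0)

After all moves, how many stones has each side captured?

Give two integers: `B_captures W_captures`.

Answer: 0 1

Derivation:
Move 1: B@(1,0) -> caps B=0 W=0
Move 2: W@(3,2) -> caps B=0 W=0
Move 3: B@(0,1) -> caps B=0 W=0
Move 4: W@(2,3) -> caps B=0 W=0
Move 5: B@(3,0) -> caps B=0 W=0
Move 6: W@(2,1) -> caps B=0 W=0
Move 7: B@(1,3) -> caps B=0 W=0
Move 8: W@(0,2) -> caps B=0 W=0
Move 9: B@(0,0) -> caps B=0 W=0
Move 10: W@(3,1) -> caps B=0 W=0
Move 11: B@(2,2) -> caps B=0 W=0
Move 12: W@(2,0) -> caps B=0 W=1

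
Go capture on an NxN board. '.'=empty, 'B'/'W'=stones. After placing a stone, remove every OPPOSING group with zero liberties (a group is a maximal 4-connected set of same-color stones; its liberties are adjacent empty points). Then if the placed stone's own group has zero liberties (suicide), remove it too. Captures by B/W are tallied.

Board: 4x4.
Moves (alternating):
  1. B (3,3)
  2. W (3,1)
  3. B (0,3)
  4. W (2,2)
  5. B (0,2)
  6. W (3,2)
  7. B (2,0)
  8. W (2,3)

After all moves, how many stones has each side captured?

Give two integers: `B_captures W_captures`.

Answer: 0 1

Derivation:
Move 1: B@(3,3) -> caps B=0 W=0
Move 2: W@(3,1) -> caps B=0 W=0
Move 3: B@(0,3) -> caps B=0 W=0
Move 4: W@(2,2) -> caps B=0 W=0
Move 5: B@(0,2) -> caps B=0 W=0
Move 6: W@(3,2) -> caps B=0 W=0
Move 7: B@(2,0) -> caps B=0 W=0
Move 8: W@(2,3) -> caps B=0 W=1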